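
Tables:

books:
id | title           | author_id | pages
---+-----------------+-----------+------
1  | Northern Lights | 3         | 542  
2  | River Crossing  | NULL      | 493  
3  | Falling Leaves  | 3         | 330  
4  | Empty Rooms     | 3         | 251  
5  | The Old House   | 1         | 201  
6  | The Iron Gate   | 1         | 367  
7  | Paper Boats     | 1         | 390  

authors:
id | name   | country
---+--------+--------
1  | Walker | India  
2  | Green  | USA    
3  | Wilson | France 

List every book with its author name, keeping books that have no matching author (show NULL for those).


LEFT JOIN keeps every row from books (the left table); where author_id has no match in authors, the author columns become NULL. Walk through each book:
  - book 1 (Northern Lights): author_id=3 -> matches Wilson
  - book 2 (River Crossing): author_id=NULL, no match -> kept with NULL
  - book 3 (Falling Leaves): author_id=3 -> matches Wilson
  - book 4 (Empty Rooms): author_id=3 -> matches Wilson
  - book 5 (The Old House): author_id=1 -> matches Walker
  - book 6 (The Iron Gate): author_id=1 -> matches Walker
  - book 7 (Paper Boats): author_id=1 -> matches Walker
All 7 rows appear; 1 has NULL author.

SQL:
SELECT a.title, b.name AS author
FROM books a
LEFT JOIN authors b ON a.author_id = b.id

Result:
title           | author
----------------+-------
Northern Lights | Wilson
River Crossing  | NULL  
Falling Leaves  | Wilson
Empty Rooms     | Wilson
The Old House   | Walker
The Iron Gate   | Walker
Paper Boats     | Walker


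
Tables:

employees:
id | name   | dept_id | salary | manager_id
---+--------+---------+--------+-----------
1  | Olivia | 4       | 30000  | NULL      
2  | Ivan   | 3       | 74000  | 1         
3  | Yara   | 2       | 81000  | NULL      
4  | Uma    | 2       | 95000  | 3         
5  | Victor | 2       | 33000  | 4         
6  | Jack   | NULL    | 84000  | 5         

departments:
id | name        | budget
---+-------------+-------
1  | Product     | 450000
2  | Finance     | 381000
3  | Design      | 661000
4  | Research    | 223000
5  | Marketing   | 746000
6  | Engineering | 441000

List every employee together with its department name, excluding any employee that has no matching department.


INNER JOIN keeps only employees rows whose dept_id matches an id in departments. Walk through each employee:
  - employee 1 (Olivia): dept_id=4 -> matches Research
  - employee 2 (Ivan): dept_id=3 -> matches Design
  - employee 3 (Yara): dept_id=2 -> matches Finance
  - employee 4 (Uma): dept_id=2 -> matches Finance
  - employee 5 (Victor): dept_id=2 -> matches Finance
  - employee 6 (Jack): dept_id=NULL, no match -> dropped
So 1 of 6 rows is dropped.

SQL:
SELECT a.name, b.name AS department
FROM employees a
INNER JOIN departments b ON a.dept_id = b.id

Result:
name   | department
-------+-----------
Olivia | Research  
Ivan   | Design    
Yara   | Finance   
Uma    | Finance   
Victor | Finance   


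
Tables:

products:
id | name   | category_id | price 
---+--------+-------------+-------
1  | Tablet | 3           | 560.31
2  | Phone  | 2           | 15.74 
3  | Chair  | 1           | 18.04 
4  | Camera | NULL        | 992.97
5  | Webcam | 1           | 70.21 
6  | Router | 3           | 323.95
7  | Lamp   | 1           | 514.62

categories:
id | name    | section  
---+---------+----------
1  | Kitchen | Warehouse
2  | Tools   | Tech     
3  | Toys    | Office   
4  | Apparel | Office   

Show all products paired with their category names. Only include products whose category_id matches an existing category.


INNER JOIN keeps only products rows whose category_id matches an id in categories. Walk through each product:
  - product 1 (Tablet): category_id=3 -> matches Toys
  - product 2 (Phone): category_id=2 -> matches Tools
  - product 3 (Chair): category_id=1 -> matches Kitchen
  - product 4 (Camera): category_id=NULL, no match -> dropped
  - product 5 (Webcam): category_id=1 -> matches Kitchen
  - product 6 (Router): category_id=3 -> matches Toys
  - product 7 (Lamp): category_id=1 -> matches Kitchen
So 1 of 7 rows is dropped.

SQL:
SELECT a.name, b.name AS category
FROM products a
INNER JOIN categories b ON a.category_id = b.id

Result:
name   | category
-------+---------
Tablet | Toys    
Phone  | Tools   
Chair  | Kitchen 
Webcam | Kitchen 
Router | Toys    
Lamp   | Kitchen 


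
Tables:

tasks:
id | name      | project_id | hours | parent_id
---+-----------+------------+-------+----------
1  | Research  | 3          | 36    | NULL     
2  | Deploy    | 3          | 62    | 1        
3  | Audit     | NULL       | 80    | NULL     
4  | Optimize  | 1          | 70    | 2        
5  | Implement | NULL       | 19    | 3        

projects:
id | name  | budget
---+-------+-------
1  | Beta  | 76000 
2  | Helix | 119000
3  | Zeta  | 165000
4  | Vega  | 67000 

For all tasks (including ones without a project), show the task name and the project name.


LEFT JOIN keeps every row from tasks (the left table); where project_id has no match in projects, the project columns become NULL. Walk through each task:
  - task 1 (Research): project_id=3 -> matches Zeta
  - task 2 (Deploy): project_id=3 -> matches Zeta
  - task 3 (Audit): project_id=NULL, no match -> kept with NULL
  - task 4 (Optimize): project_id=1 -> matches Beta
  - task 5 (Implement): project_id=NULL, no match -> kept with NULL
All 5 rows appear; 2 have NULL project.

SQL:
SELECT a.name, b.name AS project
FROM tasks a
LEFT JOIN projects b ON a.project_id = b.id

Result:
name      | project
----------+--------
Research  | Zeta   
Deploy    | Zeta   
Audit     | NULL   
Optimize  | Beta   
Implement | NULL   


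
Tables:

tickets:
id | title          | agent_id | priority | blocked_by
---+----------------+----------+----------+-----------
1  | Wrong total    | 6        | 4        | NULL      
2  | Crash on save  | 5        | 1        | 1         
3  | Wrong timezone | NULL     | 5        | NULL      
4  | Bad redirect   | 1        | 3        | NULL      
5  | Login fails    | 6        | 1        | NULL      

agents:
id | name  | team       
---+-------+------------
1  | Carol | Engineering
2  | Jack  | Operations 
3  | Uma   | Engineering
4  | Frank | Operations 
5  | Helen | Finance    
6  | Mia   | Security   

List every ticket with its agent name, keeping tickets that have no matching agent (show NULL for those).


LEFT JOIN keeps every row from tickets (the left table); where agent_id has no match in agents, the agent columns become NULL. Walk through each ticket:
  - ticket 1 (Wrong total): agent_id=6 -> matches Mia
  - ticket 2 (Crash on save): agent_id=5 -> matches Helen
  - ticket 3 (Wrong timezone): agent_id=NULL, no match -> kept with NULL
  - ticket 4 (Bad redirect): agent_id=1 -> matches Carol
  - ticket 5 (Login fails): agent_id=6 -> matches Mia
All 5 rows appear; 1 has NULL agent.

SQL:
SELECT a.title, b.name AS agent
FROM tickets a
LEFT JOIN agents b ON a.agent_id = b.id

Result:
title          | agent
---------------+------
Wrong total    | Mia  
Crash on save  | Helen
Wrong timezone | NULL 
Bad redirect   | Carol
Login fails    | Mia  


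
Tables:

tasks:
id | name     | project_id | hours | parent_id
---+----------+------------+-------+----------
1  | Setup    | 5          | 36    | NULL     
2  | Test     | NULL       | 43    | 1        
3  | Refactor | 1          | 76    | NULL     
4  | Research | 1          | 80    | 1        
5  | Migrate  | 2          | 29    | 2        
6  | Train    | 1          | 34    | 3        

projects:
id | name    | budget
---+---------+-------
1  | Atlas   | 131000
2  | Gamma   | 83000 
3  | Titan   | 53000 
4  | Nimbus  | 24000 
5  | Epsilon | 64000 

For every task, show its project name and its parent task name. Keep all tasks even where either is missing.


Two LEFT JOINs from the same base table tasks: one to projects via project_id, one to tasks itself via parent_id. Both are LEFT so every task is preserved.
Match against projects:
  - task 1 (Setup): project_id=5 -> matches Epsilon
  - task 2 (Test): project_id=NULL, no match -> kept with NULL
  - task 3 (Refactor): project_id=1 -> matches Atlas
  - task 4 (Research): project_id=1 -> matches Atlas
  - task 5 (Migrate): project_id=2 -> matches Gamma
  - task 6 (Train): project_id=1 -> matches Atlas
Match against tasks (self):
  - task 1 (Setup): parent_id=NULL -> NULL
  - task 2 (Test): parent_id=1 -> Setup
  - task 3 (Refactor): parent_id=NULL -> NULL
  - task 4 (Research): parent_id=1 -> Setup
  - task 5 (Migrate): parent_id=2 -> Test
  - task 6 (Train): parent_id=3 -> Refactor

SQL:
SELECT a.name, b.name AS project, c.name AS parent
FROM tasks a
LEFT JOIN projects b ON a.project_id = b.id
LEFT JOIN tasks c ON a.parent_id = c.id

Result:
name     | project | parent  
---------+---------+---------
Setup    | Epsilon | NULL    
Test     | NULL    | Setup   
Refactor | Atlas   | NULL    
Research | Atlas   | Setup   
Migrate  | Gamma   | Test    
Train    | Atlas   | Refactor


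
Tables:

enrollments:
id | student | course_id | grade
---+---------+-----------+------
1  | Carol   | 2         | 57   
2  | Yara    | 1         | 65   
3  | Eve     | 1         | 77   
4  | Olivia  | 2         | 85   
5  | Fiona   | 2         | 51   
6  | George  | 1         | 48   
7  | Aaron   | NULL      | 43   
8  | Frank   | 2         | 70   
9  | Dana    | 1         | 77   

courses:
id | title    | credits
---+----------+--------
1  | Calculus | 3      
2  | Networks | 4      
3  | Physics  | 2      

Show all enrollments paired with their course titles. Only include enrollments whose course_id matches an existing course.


INNER JOIN keeps only enrollments rows whose course_id matches an id in courses. Walk through each enrollment:
  - enrollment 1 (Carol): course_id=2 -> matches Networks
  - enrollment 2 (Yara): course_id=1 -> matches Calculus
  - enrollment 3 (Eve): course_id=1 -> matches Calculus
  - enrollment 4 (Olivia): course_id=2 -> matches Networks
  - enrollment 5 (Fiona): course_id=2 -> matches Networks
  - enrollment 6 (George): course_id=1 -> matches Calculus
  - enrollment 7 (Aaron): course_id=NULL, no match -> dropped
  - enrollment 8 (Frank): course_id=2 -> matches Networks
  - enrollment 9 (Dana): course_id=1 -> matches Calculus
So 1 of 9 rows is dropped.

SQL:
SELECT a.student, b.title AS course
FROM enrollments a
INNER JOIN courses b ON a.course_id = b.id

Result:
student | course  
--------+---------
Carol   | Networks
Yara    | Calculus
Eve     | Calculus
Olivia  | Networks
Fiona   | Networks
George  | Calculus
Frank   | Networks
Dana    | Calculus


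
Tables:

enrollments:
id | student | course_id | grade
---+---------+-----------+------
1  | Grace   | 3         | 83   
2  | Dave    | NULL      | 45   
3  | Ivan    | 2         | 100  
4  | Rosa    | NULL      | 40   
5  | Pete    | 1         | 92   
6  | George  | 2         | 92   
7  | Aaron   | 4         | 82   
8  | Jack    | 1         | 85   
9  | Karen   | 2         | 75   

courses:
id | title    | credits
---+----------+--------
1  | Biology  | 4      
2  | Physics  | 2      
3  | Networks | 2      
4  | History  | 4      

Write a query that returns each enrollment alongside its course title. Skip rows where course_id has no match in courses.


INNER JOIN keeps only enrollments rows whose course_id matches an id in courses. Walk through each enrollment:
  - enrollment 1 (Grace): course_id=3 -> matches Networks
  - enrollment 2 (Dave): course_id=NULL, no match -> dropped
  - enrollment 3 (Ivan): course_id=2 -> matches Physics
  - enrollment 4 (Rosa): course_id=NULL, no match -> dropped
  - enrollment 5 (Pete): course_id=1 -> matches Biology
  - enrollment 6 (George): course_id=2 -> matches Physics
  - enrollment 7 (Aaron): course_id=4 -> matches History
  - enrollment 8 (Jack): course_id=1 -> matches Biology
  - enrollment 9 (Karen): course_id=2 -> matches Physics
So 2 of 9 rows are dropped.

SQL:
SELECT a.student, b.title AS course
FROM enrollments a
INNER JOIN courses b ON a.course_id = b.id

Result:
student | course  
--------+---------
Grace   | Networks
Ivan    | Physics 
Pete    | Biology 
George  | Physics 
Aaron   | History 
Jack    | Biology 
Karen   | Physics 


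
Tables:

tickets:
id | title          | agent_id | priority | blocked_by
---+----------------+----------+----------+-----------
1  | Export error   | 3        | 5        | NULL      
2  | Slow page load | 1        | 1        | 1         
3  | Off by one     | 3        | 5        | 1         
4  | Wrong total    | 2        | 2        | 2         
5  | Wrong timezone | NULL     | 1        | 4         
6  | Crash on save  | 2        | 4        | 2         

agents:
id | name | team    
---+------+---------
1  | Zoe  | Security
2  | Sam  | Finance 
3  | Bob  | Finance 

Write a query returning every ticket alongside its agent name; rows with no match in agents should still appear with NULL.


LEFT JOIN keeps every row from tickets (the left table); where agent_id has no match in agents, the agent columns become NULL. Walk through each ticket:
  - ticket 1 (Export error): agent_id=3 -> matches Bob
  - ticket 2 (Slow page load): agent_id=1 -> matches Zoe
  - ticket 3 (Off by one): agent_id=3 -> matches Bob
  - ticket 4 (Wrong total): agent_id=2 -> matches Sam
  - ticket 5 (Wrong timezone): agent_id=NULL, no match -> kept with NULL
  - ticket 6 (Crash on save): agent_id=2 -> matches Sam
All 6 rows appear; 1 has NULL agent.

SQL:
SELECT a.title, b.name AS agent
FROM tickets a
LEFT JOIN agents b ON a.agent_id = b.id

Result:
title          | agent
---------------+------
Export error   | Bob  
Slow page load | Zoe  
Off by one     | Bob  
Wrong total    | Sam  
Wrong timezone | NULL 
Crash on save  | Sam  


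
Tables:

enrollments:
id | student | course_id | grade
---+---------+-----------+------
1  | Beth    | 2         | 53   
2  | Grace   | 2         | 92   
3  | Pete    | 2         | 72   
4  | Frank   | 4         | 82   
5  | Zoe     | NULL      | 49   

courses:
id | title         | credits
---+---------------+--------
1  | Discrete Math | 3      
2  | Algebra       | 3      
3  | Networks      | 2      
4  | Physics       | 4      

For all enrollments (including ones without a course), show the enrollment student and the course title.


LEFT JOIN keeps every row from enrollments (the left table); where course_id has no match in courses, the course columns become NULL. Walk through each enrollment:
  - enrollment 1 (Beth): course_id=2 -> matches Algebra
  - enrollment 2 (Grace): course_id=2 -> matches Algebra
  - enrollment 3 (Pete): course_id=2 -> matches Algebra
  - enrollment 4 (Frank): course_id=4 -> matches Physics
  - enrollment 5 (Zoe): course_id=NULL, no match -> kept with NULL
All 5 rows appear; 1 has NULL course.

SQL:
SELECT a.student, b.title AS course
FROM enrollments a
LEFT JOIN courses b ON a.course_id = b.id

Result:
student | course 
--------+--------
Beth    | Algebra
Grace   | Algebra
Pete    | Algebra
Frank   | Physics
Zoe     | NULL   


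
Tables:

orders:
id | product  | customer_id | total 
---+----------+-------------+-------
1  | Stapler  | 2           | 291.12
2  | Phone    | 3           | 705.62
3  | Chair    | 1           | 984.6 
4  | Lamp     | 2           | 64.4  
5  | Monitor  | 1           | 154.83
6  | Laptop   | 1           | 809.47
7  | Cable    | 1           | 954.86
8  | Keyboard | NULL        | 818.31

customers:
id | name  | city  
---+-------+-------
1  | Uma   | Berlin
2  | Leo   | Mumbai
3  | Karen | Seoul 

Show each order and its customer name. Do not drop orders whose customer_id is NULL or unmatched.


LEFT JOIN keeps every row from orders (the left table); where customer_id has no match in customers, the customer columns become NULL. Walk through each order:
  - order 1 (Stapler): customer_id=2 -> matches Leo
  - order 2 (Phone): customer_id=3 -> matches Karen
  - order 3 (Chair): customer_id=1 -> matches Uma
  - order 4 (Lamp): customer_id=2 -> matches Leo
  - order 5 (Monitor): customer_id=1 -> matches Uma
  - order 6 (Laptop): customer_id=1 -> matches Uma
  - order 7 (Cable): customer_id=1 -> matches Uma
  - order 8 (Keyboard): customer_id=NULL, no match -> kept with NULL
All 8 rows appear; 1 has NULL customer.

SQL:
SELECT a.product, b.name AS customer
FROM orders a
LEFT JOIN customers b ON a.customer_id = b.id

Result:
product  | customer
---------+---------
Stapler  | Leo     
Phone    | Karen   
Chair    | Uma     
Lamp     | Leo     
Monitor  | Uma     
Laptop   | Uma     
Cable    | Uma     
Keyboard | NULL    


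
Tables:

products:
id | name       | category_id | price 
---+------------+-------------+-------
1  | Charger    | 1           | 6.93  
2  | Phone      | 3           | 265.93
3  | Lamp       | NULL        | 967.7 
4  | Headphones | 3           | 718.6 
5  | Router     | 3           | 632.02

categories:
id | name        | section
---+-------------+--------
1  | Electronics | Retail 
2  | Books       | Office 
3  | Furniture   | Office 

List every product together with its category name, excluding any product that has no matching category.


INNER JOIN keeps only products rows whose category_id matches an id in categories. Walk through each product:
  - product 1 (Charger): category_id=1 -> matches Electronics
  - product 2 (Phone): category_id=3 -> matches Furniture
  - product 3 (Lamp): category_id=NULL, no match -> dropped
  - product 4 (Headphones): category_id=3 -> matches Furniture
  - product 5 (Router): category_id=3 -> matches Furniture
So 1 of 5 rows is dropped.

SQL:
SELECT a.name, b.name AS category
FROM products a
INNER JOIN categories b ON a.category_id = b.id

Result:
name       | category   
-----------+------------
Charger    | Electronics
Phone      | Furniture  
Headphones | Furniture  
Router     | Furniture  


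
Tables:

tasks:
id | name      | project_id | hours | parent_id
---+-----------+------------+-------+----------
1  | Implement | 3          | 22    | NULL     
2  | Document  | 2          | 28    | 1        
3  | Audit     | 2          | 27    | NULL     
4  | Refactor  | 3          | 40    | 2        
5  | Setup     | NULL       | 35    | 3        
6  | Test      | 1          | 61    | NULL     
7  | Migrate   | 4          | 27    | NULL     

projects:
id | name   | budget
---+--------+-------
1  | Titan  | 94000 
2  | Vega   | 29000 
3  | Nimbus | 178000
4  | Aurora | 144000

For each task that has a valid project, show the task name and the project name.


INNER JOIN keeps only tasks rows whose project_id matches an id in projects. Walk through each task:
  - task 1 (Implement): project_id=3 -> matches Nimbus
  - task 2 (Document): project_id=2 -> matches Vega
  - task 3 (Audit): project_id=2 -> matches Vega
  - task 4 (Refactor): project_id=3 -> matches Nimbus
  - task 5 (Setup): project_id=NULL, no match -> dropped
  - task 6 (Test): project_id=1 -> matches Titan
  - task 7 (Migrate): project_id=4 -> matches Aurora
So 1 of 7 rows is dropped.

SQL:
SELECT a.name, b.name AS project
FROM tasks a
INNER JOIN projects b ON a.project_id = b.id

Result:
name      | project
----------+--------
Implement | Nimbus 
Document  | Vega   
Audit     | Vega   
Refactor  | Nimbus 
Test      | Titan  
Migrate   | Aurora 


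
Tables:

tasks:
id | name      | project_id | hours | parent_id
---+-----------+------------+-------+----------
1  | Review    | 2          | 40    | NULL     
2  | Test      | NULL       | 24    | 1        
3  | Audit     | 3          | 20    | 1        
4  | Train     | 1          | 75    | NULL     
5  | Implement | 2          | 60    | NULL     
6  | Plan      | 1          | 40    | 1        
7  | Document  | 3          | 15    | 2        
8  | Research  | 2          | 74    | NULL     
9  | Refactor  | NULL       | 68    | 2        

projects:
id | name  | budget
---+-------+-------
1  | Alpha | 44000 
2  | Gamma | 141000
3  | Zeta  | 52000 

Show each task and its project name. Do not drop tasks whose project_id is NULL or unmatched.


LEFT JOIN keeps every row from tasks (the left table); where project_id has no match in projects, the project columns become NULL. Walk through each task:
  - task 1 (Review): project_id=2 -> matches Gamma
  - task 2 (Test): project_id=NULL, no match -> kept with NULL
  - task 3 (Audit): project_id=3 -> matches Zeta
  - task 4 (Train): project_id=1 -> matches Alpha
  - task 5 (Implement): project_id=2 -> matches Gamma
  - task 6 (Plan): project_id=1 -> matches Alpha
  - task 7 (Document): project_id=3 -> matches Zeta
  - task 8 (Research): project_id=2 -> matches Gamma
  - task 9 (Refactor): project_id=NULL, no match -> kept with NULL
All 9 rows appear; 2 have NULL project.

SQL:
SELECT a.name, b.name AS project
FROM tasks a
LEFT JOIN projects b ON a.project_id = b.id

Result:
name      | project
----------+--------
Review    | Gamma  
Test      | NULL   
Audit     | Zeta   
Train     | Alpha  
Implement | Gamma  
Plan      | Alpha  
Document  | Zeta   
Research  | Gamma  
Refactor  | NULL   


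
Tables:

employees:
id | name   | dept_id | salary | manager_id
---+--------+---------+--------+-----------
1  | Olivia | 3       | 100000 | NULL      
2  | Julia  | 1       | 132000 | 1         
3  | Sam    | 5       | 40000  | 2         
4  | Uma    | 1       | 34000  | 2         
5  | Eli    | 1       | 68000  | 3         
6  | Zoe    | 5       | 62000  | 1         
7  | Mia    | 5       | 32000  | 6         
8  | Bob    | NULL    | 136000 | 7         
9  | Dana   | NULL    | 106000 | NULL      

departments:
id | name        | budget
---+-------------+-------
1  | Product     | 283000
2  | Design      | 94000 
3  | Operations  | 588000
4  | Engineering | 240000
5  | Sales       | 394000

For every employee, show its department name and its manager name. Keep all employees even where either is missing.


Two LEFT JOINs from the same base table employees: one to departments via dept_id, one to employees itself via manager_id. Both are LEFT so every employee is preserved.
Match against departments:
  - employee 1 (Olivia): dept_id=3 -> matches Operations
  - employee 2 (Julia): dept_id=1 -> matches Product
  - employee 3 (Sam): dept_id=5 -> matches Sales
  - employee 4 (Uma): dept_id=1 -> matches Product
  - employee 5 (Eli): dept_id=1 -> matches Product
  - employee 6 (Zoe): dept_id=5 -> matches Sales
  - employee 7 (Mia): dept_id=5 -> matches Sales
  - employee 8 (Bob): dept_id=NULL, no match -> kept with NULL
  - employee 9 (Dana): dept_id=NULL, no match -> kept with NULL
Match against employees (self):
  - employee 1 (Olivia): manager_id=NULL -> NULL
  - employee 2 (Julia): manager_id=1 -> Olivia
  - employee 3 (Sam): manager_id=2 -> Julia
  - employee 4 (Uma): manager_id=2 -> Julia
  - employee 5 (Eli): manager_id=3 -> Sam
  - employee 6 (Zoe): manager_id=1 -> Olivia
  - employee 7 (Mia): manager_id=6 -> Zoe
  - employee 8 (Bob): manager_id=7 -> Mia
  - employee 9 (Dana): manager_id=NULL -> NULL

SQL:
SELECT a.name, b.name AS department, c.name AS manager
FROM employees a
LEFT JOIN departments b ON a.dept_id = b.id
LEFT JOIN employees c ON a.manager_id = c.id

Result:
name   | department | manager
-------+------------+--------
Olivia | Operations | NULL   
Julia  | Product    | Olivia 
Sam    | Sales      | Julia  
Uma    | Product    | Julia  
Eli    | Product    | Sam    
Zoe    | Sales      | Olivia 
Mia    | Sales      | Zoe    
Bob    | NULL       | Mia    
Dana   | NULL       | NULL   


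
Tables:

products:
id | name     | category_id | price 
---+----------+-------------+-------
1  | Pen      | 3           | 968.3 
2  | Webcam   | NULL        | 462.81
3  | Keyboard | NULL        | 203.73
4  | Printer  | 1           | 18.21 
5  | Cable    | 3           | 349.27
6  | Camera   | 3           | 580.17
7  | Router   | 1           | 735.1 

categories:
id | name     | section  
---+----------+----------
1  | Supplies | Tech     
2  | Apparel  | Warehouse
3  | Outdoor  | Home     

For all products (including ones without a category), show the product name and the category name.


LEFT JOIN keeps every row from products (the left table); where category_id has no match in categories, the category columns become NULL. Walk through each product:
  - product 1 (Pen): category_id=3 -> matches Outdoor
  - product 2 (Webcam): category_id=NULL, no match -> kept with NULL
  - product 3 (Keyboard): category_id=NULL, no match -> kept with NULL
  - product 4 (Printer): category_id=1 -> matches Supplies
  - product 5 (Cable): category_id=3 -> matches Outdoor
  - product 6 (Camera): category_id=3 -> matches Outdoor
  - product 7 (Router): category_id=1 -> matches Supplies
All 7 rows appear; 2 have NULL category.

SQL:
SELECT a.name, b.name AS category
FROM products a
LEFT JOIN categories b ON a.category_id = b.id

Result:
name     | category
---------+---------
Pen      | Outdoor 
Webcam   | NULL    
Keyboard | NULL    
Printer  | Supplies
Cable    | Outdoor 
Camera   | Outdoor 
Router   | Supplies


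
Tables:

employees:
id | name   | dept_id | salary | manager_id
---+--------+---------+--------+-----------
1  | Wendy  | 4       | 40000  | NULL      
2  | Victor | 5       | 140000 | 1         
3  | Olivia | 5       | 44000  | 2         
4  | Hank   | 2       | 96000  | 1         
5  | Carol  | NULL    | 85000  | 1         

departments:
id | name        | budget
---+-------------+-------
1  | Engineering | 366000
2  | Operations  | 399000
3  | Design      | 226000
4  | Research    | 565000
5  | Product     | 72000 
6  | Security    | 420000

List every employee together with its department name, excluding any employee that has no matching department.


INNER JOIN keeps only employees rows whose dept_id matches an id in departments. Walk through each employee:
  - employee 1 (Wendy): dept_id=4 -> matches Research
  - employee 2 (Victor): dept_id=5 -> matches Product
  - employee 3 (Olivia): dept_id=5 -> matches Product
  - employee 4 (Hank): dept_id=2 -> matches Operations
  - employee 5 (Carol): dept_id=NULL, no match -> dropped
So 1 of 5 rows is dropped.

SQL:
SELECT a.name, b.name AS department
FROM employees a
INNER JOIN departments b ON a.dept_id = b.id

Result:
name   | department
-------+-----------
Wendy  | Research  
Victor | Product   
Olivia | Product   
Hank   | Operations


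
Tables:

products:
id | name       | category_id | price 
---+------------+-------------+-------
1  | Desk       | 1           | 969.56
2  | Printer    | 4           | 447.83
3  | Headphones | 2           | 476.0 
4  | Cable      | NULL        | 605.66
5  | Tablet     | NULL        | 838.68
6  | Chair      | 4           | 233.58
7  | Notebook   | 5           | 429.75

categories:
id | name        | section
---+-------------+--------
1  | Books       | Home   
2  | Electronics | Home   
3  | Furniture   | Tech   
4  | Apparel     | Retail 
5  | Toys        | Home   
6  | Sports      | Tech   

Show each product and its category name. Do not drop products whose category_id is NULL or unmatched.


LEFT JOIN keeps every row from products (the left table); where category_id has no match in categories, the category columns become NULL. Walk through each product:
  - product 1 (Desk): category_id=1 -> matches Books
  - product 2 (Printer): category_id=4 -> matches Apparel
  - product 3 (Headphones): category_id=2 -> matches Electronics
  - product 4 (Cable): category_id=NULL, no match -> kept with NULL
  - product 5 (Tablet): category_id=NULL, no match -> kept with NULL
  - product 6 (Chair): category_id=4 -> matches Apparel
  - product 7 (Notebook): category_id=5 -> matches Toys
All 7 rows appear; 2 have NULL category.

SQL:
SELECT a.name, b.name AS category
FROM products a
LEFT JOIN categories b ON a.category_id = b.id

Result:
name       | category   
-----------+------------
Desk       | Books      
Printer    | Apparel    
Headphones | Electronics
Cable      | NULL       
Tablet     | NULL       
Chair      | Apparel    
Notebook   | Toys       


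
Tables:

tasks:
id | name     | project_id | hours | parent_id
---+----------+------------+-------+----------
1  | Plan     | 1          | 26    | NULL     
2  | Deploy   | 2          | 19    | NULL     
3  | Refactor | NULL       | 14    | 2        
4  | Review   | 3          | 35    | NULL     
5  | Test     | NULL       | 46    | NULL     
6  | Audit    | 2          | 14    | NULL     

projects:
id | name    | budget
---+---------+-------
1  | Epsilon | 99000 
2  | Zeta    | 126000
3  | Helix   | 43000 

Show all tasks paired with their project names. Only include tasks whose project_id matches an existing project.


INNER JOIN keeps only tasks rows whose project_id matches an id in projects. Walk through each task:
  - task 1 (Plan): project_id=1 -> matches Epsilon
  - task 2 (Deploy): project_id=2 -> matches Zeta
  - task 3 (Refactor): project_id=NULL, no match -> dropped
  - task 4 (Review): project_id=3 -> matches Helix
  - task 5 (Test): project_id=NULL, no match -> dropped
  - task 6 (Audit): project_id=2 -> matches Zeta
So 2 of 6 rows are dropped.

SQL:
SELECT a.name, b.name AS project
FROM tasks a
INNER JOIN projects b ON a.project_id = b.id

Result:
name   | project
-------+--------
Plan   | Epsilon
Deploy | Zeta   
Review | Helix  
Audit  | Zeta   


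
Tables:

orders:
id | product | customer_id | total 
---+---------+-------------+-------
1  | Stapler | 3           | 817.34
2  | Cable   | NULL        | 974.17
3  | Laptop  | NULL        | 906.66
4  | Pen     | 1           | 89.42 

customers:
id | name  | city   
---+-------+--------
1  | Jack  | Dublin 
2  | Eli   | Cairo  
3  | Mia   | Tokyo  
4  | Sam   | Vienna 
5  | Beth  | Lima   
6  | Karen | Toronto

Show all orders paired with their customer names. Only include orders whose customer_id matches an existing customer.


INNER JOIN keeps only orders rows whose customer_id matches an id in customers. Walk through each order:
  - order 1 (Stapler): customer_id=3 -> matches Mia
  - order 2 (Cable): customer_id=NULL, no match -> dropped
  - order 3 (Laptop): customer_id=NULL, no match -> dropped
  - order 4 (Pen): customer_id=1 -> matches Jack
So 2 of 4 rows are dropped.

SQL:
SELECT a.product, b.name AS customer
FROM orders a
INNER JOIN customers b ON a.customer_id = b.id

Result:
product | customer
--------+---------
Stapler | Mia     
Pen     | Jack    


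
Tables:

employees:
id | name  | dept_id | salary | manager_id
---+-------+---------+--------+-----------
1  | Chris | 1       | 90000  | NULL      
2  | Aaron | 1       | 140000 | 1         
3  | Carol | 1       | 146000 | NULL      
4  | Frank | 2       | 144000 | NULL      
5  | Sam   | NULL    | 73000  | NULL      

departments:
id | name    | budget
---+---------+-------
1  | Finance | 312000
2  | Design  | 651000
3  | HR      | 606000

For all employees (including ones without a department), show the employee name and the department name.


LEFT JOIN keeps every row from employees (the left table); where dept_id has no match in departments, the department columns become NULL. Walk through each employee:
  - employee 1 (Chris): dept_id=1 -> matches Finance
  - employee 2 (Aaron): dept_id=1 -> matches Finance
  - employee 3 (Carol): dept_id=1 -> matches Finance
  - employee 4 (Frank): dept_id=2 -> matches Design
  - employee 5 (Sam): dept_id=NULL, no match -> kept with NULL
All 5 rows appear; 1 has NULL department.

SQL:
SELECT a.name, b.name AS department
FROM employees a
LEFT JOIN departments b ON a.dept_id = b.id

Result:
name  | department
------+-----------
Chris | Finance   
Aaron | Finance   
Carol | Finance   
Frank | Design    
Sam   | NULL      


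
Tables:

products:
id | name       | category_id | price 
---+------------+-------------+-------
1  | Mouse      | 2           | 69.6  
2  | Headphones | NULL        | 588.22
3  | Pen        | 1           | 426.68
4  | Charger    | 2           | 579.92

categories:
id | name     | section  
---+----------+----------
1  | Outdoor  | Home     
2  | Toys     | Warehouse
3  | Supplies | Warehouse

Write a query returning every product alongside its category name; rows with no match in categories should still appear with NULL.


LEFT JOIN keeps every row from products (the left table); where category_id has no match in categories, the category columns become NULL. Walk through each product:
  - product 1 (Mouse): category_id=2 -> matches Toys
  - product 2 (Headphones): category_id=NULL, no match -> kept with NULL
  - product 3 (Pen): category_id=1 -> matches Outdoor
  - product 4 (Charger): category_id=2 -> matches Toys
All 4 rows appear; 1 has NULL category.

SQL:
SELECT a.name, b.name AS category
FROM products a
LEFT JOIN categories b ON a.category_id = b.id

Result:
name       | category
-----------+---------
Mouse      | Toys    
Headphones | NULL    
Pen        | Outdoor 
Charger    | Toys    


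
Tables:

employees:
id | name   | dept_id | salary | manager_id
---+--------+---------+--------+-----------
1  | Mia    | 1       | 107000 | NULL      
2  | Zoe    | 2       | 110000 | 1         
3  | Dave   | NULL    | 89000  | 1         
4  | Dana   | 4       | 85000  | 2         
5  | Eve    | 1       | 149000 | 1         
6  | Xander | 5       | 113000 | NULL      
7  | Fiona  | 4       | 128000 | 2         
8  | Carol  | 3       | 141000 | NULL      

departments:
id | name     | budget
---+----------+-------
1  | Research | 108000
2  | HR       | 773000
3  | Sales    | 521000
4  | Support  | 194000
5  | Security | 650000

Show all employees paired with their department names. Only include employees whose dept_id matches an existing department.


INNER JOIN keeps only employees rows whose dept_id matches an id in departments. Walk through each employee:
  - employee 1 (Mia): dept_id=1 -> matches Research
  - employee 2 (Zoe): dept_id=2 -> matches HR
  - employee 3 (Dave): dept_id=NULL, no match -> dropped
  - employee 4 (Dana): dept_id=4 -> matches Support
  - employee 5 (Eve): dept_id=1 -> matches Research
  - employee 6 (Xander): dept_id=5 -> matches Security
  - employee 7 (Fiona): dept_id=4 -> matches Support
  - employee 8 (Carol): dept_id=3 -> matches Sales
So 1 of 8 rows is dropped.

SQL:
SELECT a.name, b.name AS department
FROM employees a
INNER JOIN departments b ON a.dept_id = b.id

Result:
name   | department
-------+-----------
Mia    | Research  
Zoe    | HR        
Dana   | Support   
Eve    | Research  
Xander | Security  
Fiona  | Support   
Carol  | Sales     


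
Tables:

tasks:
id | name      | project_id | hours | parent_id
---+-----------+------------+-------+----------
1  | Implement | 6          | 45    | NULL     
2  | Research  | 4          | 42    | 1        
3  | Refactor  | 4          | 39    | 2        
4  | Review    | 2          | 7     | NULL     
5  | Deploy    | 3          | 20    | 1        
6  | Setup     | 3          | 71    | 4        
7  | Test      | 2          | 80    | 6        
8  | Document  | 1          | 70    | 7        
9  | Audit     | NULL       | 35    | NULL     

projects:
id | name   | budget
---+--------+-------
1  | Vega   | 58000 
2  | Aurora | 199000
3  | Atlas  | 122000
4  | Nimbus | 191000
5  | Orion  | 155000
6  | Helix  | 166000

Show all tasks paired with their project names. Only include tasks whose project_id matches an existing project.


INNER JOIN keeps only tasks rows whose project_id matches an id in projects. Walk through each task:
  - task 1 (Implement): project_id=6 -> matches Helix
  - task 2 (Research): project_id=4 -> matches Nimbus
  - task 3 (Refactor): project_id=4 -> matches Nimbus
  - task 4 (Review): project_id=2 -> matches Aurora
  - task 5 (Deploy): project_id=3 -> matches Atlas
  - task 6 (Setup): project_id=3 -> matches Atlas
  - task 7 (Test): project_id=2 -> matches Aurora
  - task 8 (Document): project_id=1 -> matches Vega
  - task 9 (Audit): project_id=NULL, no match -> dropped
So 1 of 9 rows is dropped.

SQL:
SELECT a.name, b.name AS project
FROM tasks a
INNER JOIN projects b ON a.project_id = b.id

Result:
name      | project
----------+--------
Implement | Helix  
Research  | Nimbus 
Refactor  | Nimbus 
Review    | Aurora 
Deploy    | Atlas  
Setup     | Atlas  
Test      | Aurora 
Document  | Vega   


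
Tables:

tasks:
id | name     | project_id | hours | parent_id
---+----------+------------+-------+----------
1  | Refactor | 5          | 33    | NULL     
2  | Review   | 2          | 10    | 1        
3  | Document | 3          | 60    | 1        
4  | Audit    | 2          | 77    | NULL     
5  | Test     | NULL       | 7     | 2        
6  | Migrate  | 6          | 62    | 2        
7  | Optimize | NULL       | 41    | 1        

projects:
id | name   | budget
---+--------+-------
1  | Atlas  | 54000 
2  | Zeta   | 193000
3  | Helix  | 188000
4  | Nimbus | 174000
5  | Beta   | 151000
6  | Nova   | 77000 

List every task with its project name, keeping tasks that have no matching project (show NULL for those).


LEFT JOIN keeps every row from tasks (the left table); where project_id has no match in projects, the project columns become NULL. Walk through each task:
  - task 1 (Refactor): project_id=5 -> matches Beta
  - task 2 (Review): project_id=2 -> matches Zeta
  - task 3 (Document): project_id=3 -> matches Helix
  - task 4 (Audit): project_id=2 -> matches Zeta
  - task 5 (Test): project_id=NULL, no match -> kept with NULL
  - task 6 (Migrate): project_id=6 -> matches Nova
  - task 7 (Optimize): project_id=NULL, no match -> kept with NULL
All 7 rows appear; 2 have NULL project.

SQL:
SELECT a.name, b.name AS project
FROM tasks a
LEFT JOIN projects b ON a.project_id = b.id

Result:
name     | project
---------+--------
Refactor | Beta   
Review   | Zeta   
Document | Helix  
Audit    | Zeta   
Test     | NULL   
Migrate  | Nova   
Optimize | NULL   


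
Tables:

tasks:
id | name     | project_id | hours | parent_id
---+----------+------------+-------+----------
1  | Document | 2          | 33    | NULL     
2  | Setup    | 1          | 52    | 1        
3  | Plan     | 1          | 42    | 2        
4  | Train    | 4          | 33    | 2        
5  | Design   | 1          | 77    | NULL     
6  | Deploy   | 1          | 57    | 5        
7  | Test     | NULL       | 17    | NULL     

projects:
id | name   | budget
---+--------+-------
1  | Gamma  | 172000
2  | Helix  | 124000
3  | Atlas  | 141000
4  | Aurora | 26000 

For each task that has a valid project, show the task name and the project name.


INNER JOIN keeps only tasks rows whose project_id matches an id in projects. Walk through each task:
  - task 1 (Document): project_id=2 -> matches Helix
  - task 2 (Setup): project_id=1 -> matches Gamma
  - task 3 (Plan): project_id=1 -> matches Gamma
  - task 4 (Train): project_id=4 -> matches Aurora
  - task 5 (Design): project_id=1 -> matches Gamma
  - task 6 (Deploy): project_id=1 -> matches Gamma
  - task 7 (Test): project_id=NULL, no match -> dropped
So 1 of 7 rows is dropped.

SQL:
SELECT a.name, b.name AS project
FROM tasks a
INNER JOIN projects b ON a.project_id = b.id

Result:
name     | project
---------+--------
Document | Helix  
Setup    | Gamma  
Plan     | Gamma  
Train    | Aurora 
Design   | Gamma  
Deploy   | Gamma  


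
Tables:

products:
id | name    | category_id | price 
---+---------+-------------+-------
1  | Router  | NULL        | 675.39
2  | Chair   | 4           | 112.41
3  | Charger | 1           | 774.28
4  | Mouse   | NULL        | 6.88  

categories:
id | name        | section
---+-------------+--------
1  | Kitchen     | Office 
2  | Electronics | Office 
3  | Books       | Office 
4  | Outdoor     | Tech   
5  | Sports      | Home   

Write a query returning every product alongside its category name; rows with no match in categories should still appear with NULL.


LEFT JOIN keeps every row from products (the left table); where category_id has no match in categories, the category columns become NULL. Walk through each product:
  - product 1 (Router): category_id=NULL, no match -> kept with NULL
  - product 2 (Chair): category_id=4 -> matches Outdoor
  - product 3 (Charger): category_id=1 -> matches Kitchen
  - product 4 (Mouse): category_id=NULL, no match -> kept with NULL
All 4 rows appear; 2 have NULL category.

SQL:
SELECT a.name, b.name AS category
FROM products a
LEFT JOIN categories b ON a.category_id = b.id

Result:
name    | category
--------+---------
Router  | NULL    
Chair   | Outdoor 
Charger | Kitchen 
Mouse   | NULL    


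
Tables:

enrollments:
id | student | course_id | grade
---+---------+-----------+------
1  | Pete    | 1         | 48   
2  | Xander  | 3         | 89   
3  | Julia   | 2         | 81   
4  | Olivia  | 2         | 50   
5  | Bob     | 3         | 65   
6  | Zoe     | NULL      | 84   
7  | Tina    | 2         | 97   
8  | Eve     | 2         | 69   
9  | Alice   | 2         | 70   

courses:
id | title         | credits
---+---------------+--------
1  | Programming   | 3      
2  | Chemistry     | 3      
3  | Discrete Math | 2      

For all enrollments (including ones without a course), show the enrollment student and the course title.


LEFT JOIN keeps every row from enrollments (the left table); where course_id has no match in courses, the course columns become NULL. Walk through each enrollment:
  - enrollment 1 (Pete): course_id=1 -> matches Programming
  - enrollment 2 (Xander): course_id=3 -> matches Discrete Math
  - enrollment 3 (Julia): course_id=2 -> matches Chemistry
  - enrollment 4 (Olivia): course_id=2 -> matches Chemistry
  - enrollment 5 (Bob): course_id=3 -> matches Discrete Math
  - enrollment 6 (Zoe): course_id=NULL, no match -> kept with NULL
  - enrollment 7 (Tina): course_id=2 -> matches Chemistry
  - enrollment 8 (Eve): course_id=2 -> matches Chemistry
  - enrollment 9 (Alice): course_id=2 -> matches Chemistry
All 9 rows appear; 1 has NULL course.

SQL:
SELECT a.student, b.title AS course
FROM enrollments a
LEFT JOIN courses b ON a.course_id = b.id

Result:
student | course       
--------+--------------
Pete    | Programming  
Xander  | Discrete Math
Julia   | Chemistry    
Olivia  | Chemistry    
Bob     | Discrete Math
Zoe     | NULL         
Tina    | Chemistry    
Eve     | Chemistry    
Alice   | Chemistry    
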